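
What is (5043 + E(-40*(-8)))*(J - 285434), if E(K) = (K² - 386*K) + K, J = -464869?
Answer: 11822524371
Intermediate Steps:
E(K) = K² - 385*K
(5043 + E(-40*(-8)))*(J - 285434) = (5043 + (-40*(-8))*(-385 - 40*(-8)))*(-464869 - 285434) = (5043 + 320*(-385 + 320))*(-750303) = (5043 + 320*(-65))*(-750303) = (5043 - 20800)*(-750303) = -15757*(-750303) = 11822524371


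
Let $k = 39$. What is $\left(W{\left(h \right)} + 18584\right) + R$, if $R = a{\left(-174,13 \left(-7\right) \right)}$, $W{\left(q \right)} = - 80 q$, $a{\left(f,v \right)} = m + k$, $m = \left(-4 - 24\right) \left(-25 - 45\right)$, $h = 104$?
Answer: $12263$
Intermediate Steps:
$m = 1960$ ($m = \left(-28\right) \left(-70\right) = 1960$)
$a{\left(f,v \right)} = 1999$ ($a{\left(f,v \right)} = 1960 + 39 = 1999$)
$R = 1999$
$\left(W{\left(h \right)} + 18584\right) + R = \left(\left(-80\right) 104 + 18584\right) + 1999 = \left(-8320 + 18584\right) + 1999 = 10264 + 1999 = 12263$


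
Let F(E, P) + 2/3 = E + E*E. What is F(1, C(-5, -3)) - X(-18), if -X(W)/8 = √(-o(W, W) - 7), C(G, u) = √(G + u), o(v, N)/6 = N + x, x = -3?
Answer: 4/3 + 8*√119 ≈ 88.603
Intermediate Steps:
o(v, N) = -18 + 6*N (o(v, N) = 6*(N - 3) = 6*(-3 + N) = -18 + 6*N)
F(E, P) = -⅔ + E + E² (F(E, P) = -⅔ + (E + E*E) = -⅔ + (E + E²) = -⅔ + E + E²)
X(W) = -8*√(11 - 6*W) (X(W) = -8*√(-(-18 + 6*W) - 7) = -8*√((18 - 6*W) - 7) = -8*√(11 - 6*W))
F(1, C(-5, -3)) - X(-18) = (-⅔ + 1 + 1²) - (-8)*√(11 - 6*(-18)) = (-⅔ + 1 + 1) - (-8)*√(11 + 108) = 4/3 - (-8)*√119 = 4/3 + 8*√119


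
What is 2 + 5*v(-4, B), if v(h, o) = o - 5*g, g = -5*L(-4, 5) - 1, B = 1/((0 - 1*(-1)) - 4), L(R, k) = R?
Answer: -1424/3 ≈ -474.67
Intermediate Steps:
B = -⅓ (B = 1/((0 + 1) - 4) = 1/(1 - 4) = 1/(-3) = -⅓ ≈ -0.33333)
g = 19 (g = -5*(-4) - 1 = 20 - 1 = 19)
v(h, o) = -95 + o (v(h, o) = o - 5*19 = o - 1*95 = o - 95 = -95 + o)
2 + 5*v(-4, B) = 2 + 5*(-95 - ⅓) = 2 + 5*(-286/3) = 2 - 1430/3 = -1424/3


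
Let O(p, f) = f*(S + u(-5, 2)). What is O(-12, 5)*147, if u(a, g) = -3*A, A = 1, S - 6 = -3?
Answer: 0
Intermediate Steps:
S = 3 (S = 6 - 3 = 3)
u(a, g) = -3 (u(a, g) = -3*1 = -3)
O(p, f) = 0 (O(p, f) = f*(3 - 3) = f*0 = 0)
O(-12, 5)*147 = 0*147 = 0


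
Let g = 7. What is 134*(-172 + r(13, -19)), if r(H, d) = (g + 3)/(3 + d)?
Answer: -92527/4 ≈ -23132.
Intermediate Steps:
r(H, d) = 10/(3 + d) (r(H, d) = (7 + 3)/(3 + d) = 10/(3 + d))
134*(-172 + r(13, -19)) = 134*(-172 + 10/(3 - 19)) = 134*(-172 + 10/(-16)) = 134*(-172 + 10*(-1/16)) = 134*(-172 - 5/8) = 134*(-1381/8) = -92527/4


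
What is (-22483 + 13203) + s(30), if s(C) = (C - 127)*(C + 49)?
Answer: -16943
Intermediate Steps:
s(C) = (-127 + C)*(49 + C)
(-22483 + 13203) + s(30) = (-22483 + 13203) + (-6223 + 30² - 78*30) = -9280 + (-6223 + 900 - 2340) = -9280 - 7663 = -16943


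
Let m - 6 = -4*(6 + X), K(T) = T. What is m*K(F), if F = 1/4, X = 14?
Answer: -37/2 ≈ -18.500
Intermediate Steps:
F = ¼ ≈ 0.25000
m = -74 (m = 6 - 4*(6 + 14) = 6 - 4*20 = 6 - 80 = -74)
m*K(F) = -74*¼ = -37/2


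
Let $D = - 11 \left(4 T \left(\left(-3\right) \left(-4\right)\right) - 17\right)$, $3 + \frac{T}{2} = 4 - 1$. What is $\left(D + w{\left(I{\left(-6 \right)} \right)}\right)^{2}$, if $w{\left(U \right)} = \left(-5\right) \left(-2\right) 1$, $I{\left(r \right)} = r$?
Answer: $38809$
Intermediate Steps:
$w{\left(U \right)} = 10$ ($w{\left(U \right)} = 10 \cdot 1 = 10$)
$T = 0$ ($T = -6 + 2 \left(4 - 1\right) = -6 + 2 \cdot 3 = -6 + 6 = 0$)
$D = 187$ ($D = - 11 \left(4 \cdot 0 \left(\left(-3\right) \left(-4\right)\right) - 17\right) = - 11 \left(0 \cdot 12 - 17\right) = - 11 \left(0 - 17\right) = \left(-11\right) \left(-17\right) = 187$)
$\left(D + w{\left(I{\left(-6 \right)} \right)}\right)^{2} = \left(187 + 10\right)^{2} = 197^{2} = 38809$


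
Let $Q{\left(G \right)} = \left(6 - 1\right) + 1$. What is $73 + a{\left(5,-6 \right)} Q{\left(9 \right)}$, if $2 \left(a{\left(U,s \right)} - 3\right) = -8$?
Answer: $67$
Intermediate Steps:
$a{\left(U,s \right)} = -1$ ($a{\left(U,s \right)} = 3 + \frac{1}{2} \left(-8\right) = 3 - 4 = -1$)
$Q{\left(G \right)} = 6$ ($Q{\left(G \right)} = 5 + 1 = 6$)
$73 + a{\left(5,-6 \right)} Q{\left(9 \right)} = 73 - 6 = 67$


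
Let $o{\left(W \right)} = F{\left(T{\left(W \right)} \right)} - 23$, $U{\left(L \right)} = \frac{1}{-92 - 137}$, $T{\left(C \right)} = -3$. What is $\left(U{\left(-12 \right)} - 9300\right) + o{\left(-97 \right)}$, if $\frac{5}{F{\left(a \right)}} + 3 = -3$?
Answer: $- \frac{12810953}{1374} \approx -9323.8$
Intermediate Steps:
$U{\left(L \right)} = - \frac{1}{229}$ ($U{\left(L \right)} = \frac{1}{-229} = - \frac{1}{229}$)
$F{\left(a \right)} = - \frac{5}{6}$ ($F{\left(a \right)} = \frac{5}{-3 - 3} = \frac{5}{-6} = 5 \left(- \frac{1}{6}\right) = - \frac{5}{6}$)
$o{\left(W \right)} = - \frac{143}{6}$ ($o{\left(W \right)} = - \frac{5}{6} - 23 = - \frac{143}{6}$)
$\left(U{\left(-12 \right)} - 9300\right) + o{\left(-97 \right)} = \left(- \frac{1}{229} - 9300\right) - \frac{143}{6} = - \frac{2129701}{229} - \frac{143}{6} = - \frac{12810953}{1374}$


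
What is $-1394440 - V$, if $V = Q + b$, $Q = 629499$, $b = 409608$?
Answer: $-2433547$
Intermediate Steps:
$V = 1039107$ ($V = 629499 + 409608 = 1039107$)
$-1394440 - V = -1394440 - 1039107 = -2433547$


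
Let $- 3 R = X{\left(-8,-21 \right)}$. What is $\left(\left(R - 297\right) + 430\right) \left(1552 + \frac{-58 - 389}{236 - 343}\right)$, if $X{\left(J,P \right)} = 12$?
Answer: $\frac{21479919}{107} \approx 2.0075 \cdot 10^{5}$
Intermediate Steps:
$R = -4$ ($R = \left(- \frac{1}{3}\right) 12 = -4$)
$\left(\left(R - 297\right) + 430\right) \left(1552 + \frac{-58 - 389}{236 - 343}\right) = \left(\left(-4 - 297\right) + 430\right) \left(1552 + \frac{-58 - 389}{236 - 343}\right) = \left(-301 + 430\right) \left(1552 - \frac{447}{-107}\right) = 129 \left(1552 - - \frac{447}{107}\right) = 129 \left(1552 + \frac{447}{107}\right) = 129 \cdot \frac{166511}{107} = \frac{21479919}{107}$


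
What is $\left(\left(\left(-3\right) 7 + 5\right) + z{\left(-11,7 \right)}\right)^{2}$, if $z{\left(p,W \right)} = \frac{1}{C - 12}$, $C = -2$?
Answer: $\frac{50625}{196} \approx 258.29$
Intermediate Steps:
$z{\left(p,W \right)} = - \frac{1}{14}$ ($z{\left(p,W \right)} = \frac{1}{-2 - 12} = \frac{1}{-14} = - \frac{1}{14}$)
$\left(\left(\left(-3\right) 7 + 5\right) + z{\left(-11,7 \right)}\right)^{2} = \left(\left(\left(-3\right) 7 + 5\right) - \frac{1}{14}\right)^{2} = \left(\left(-21 + 5\right) - \frac{1}{14}\right)^{2} = \left(-16 - \frac{1}{14}\right)^{2} = \left(- \frac{225}{14}\right)^{2} = \frac{50625}{196}$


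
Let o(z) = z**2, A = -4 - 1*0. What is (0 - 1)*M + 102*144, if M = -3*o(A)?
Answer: 14736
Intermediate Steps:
A = -4 (A = -4 + 0 = -4)
M = -48 (M = -3*(-4)**2 = -3*16 = -48)
(0 - 1)*M + 102*144 = (0 - 1)*(-48) + 102*144 = -1*(-48) + 14688 = 48 + 14688 = 14736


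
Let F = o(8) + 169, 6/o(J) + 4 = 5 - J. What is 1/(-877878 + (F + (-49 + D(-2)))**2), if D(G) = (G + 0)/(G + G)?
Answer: -196/169258463 ≈ -1.1580e-6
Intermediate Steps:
o(J) = 6/(1 - J) (o(J) = 6/(-4 + (5 - J)) = 6/(1 - J))
D(G) = 1/2 (D(G) = G/((2*G)) = G*(1/(2*G)) = 1/2)
F = 1177/7 (F = -6/(-1 + 8) + 169 = -6/7 + 169 = 1177/7 ≈ 168.14)
1/(-877878 + (F + (-49 + D(-2)))**2) = 1/(-877878 + (1177/7 + (-49 + 1/2))**2) = 1/(-877878 + (1177/7 - 97/2)**2) = 1/(-877878 + (1675/14)**2) = 1/(-877878 + 2805625/196) = 1/(-169258463/196) = -196/169258463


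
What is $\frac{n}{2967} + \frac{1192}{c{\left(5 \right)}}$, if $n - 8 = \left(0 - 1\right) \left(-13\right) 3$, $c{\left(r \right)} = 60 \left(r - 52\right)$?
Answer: $- \frac{94559}{232415} \approx -0.40685$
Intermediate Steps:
$c{\left(r \right)} = -3120 + 60 r$ ($c{\left(r \right)} = 60 \left(-52 + r\right) = -3120 + 60 r$)
$n = 47$ ($n = 8 + \left(0 - 1\right) \left(-13\right) 3 = 8 + \left(-1\right) \left(-13\right) 3 = 8 + 13 \cdot 3 = 8 + 39 = 47$)
$\frac{n}{2967} + \frac{1192}{c{\left(5 \right)}} = \frac{47}{2967} + \frac{1192}{-3120 + 60 \cdot 5} = 47 \cdot \frac{1}{2967} + \frac{1192}{-3120 + 300} = \frac{47}{2967} + \frac{1192}{-2820} = \frac{47}{2967} + 1192 \left(- \frac{1}{2820}\right) = \frac{47}{2967} - \frac{298}{705} = - \frac{94559}{232415}$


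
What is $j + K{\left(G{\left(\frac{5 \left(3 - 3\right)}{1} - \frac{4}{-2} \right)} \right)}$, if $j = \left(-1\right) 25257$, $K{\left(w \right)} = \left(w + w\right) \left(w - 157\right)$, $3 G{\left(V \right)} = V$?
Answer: $- \frac{229189}{9} \approx -25465.0$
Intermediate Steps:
$G{\left(V \right)} = \frac{V}{3}$
$K{\left(w \right)} = 2 w \left(-157 + w\right)$
$j = -25257$
$j + K{\left(G{\left(\frac{5 \left(3 - 3\right)}{1} - \frac{4}{-2} \right)} \right)} = -25257 + 2 \frac{\frac{5 \left(3 - 3\right)}{1} - \frac{4}{-2}}{3} \left(-157 + \frac{\frac{5 \left(3 - 3\right)}{1} - \frac{4}{-2}}{3}\right) = -25257 + 2 \frac{5 \cdot 0 \cdot 1 - -2}{3} \left(-157 + \frac{5 \cdot 0 \cdot 1 - -2}{3}\right) = -25257 + 2 \frac{0 \cdot 1 + 2}{3} \left(-157 + \frac{0 \cdot 1 + 2}{3}\right) = -25257 + 2 \frac{0 + 2}{3} \left(-157 + \frac{0 + 2}{3}\right) = -25257 + 2 \cdot \frac{1}{3} \cdot 2 \left(-157 + \frac{1}{3} \cdot 2\right) = -25257 + 2 \cdot \frac{2}{3} \left(-157 + \frac{2}{3}\right) = -25257 + 2 \cdot \frac{2}{3} \left(- \frac{469}{3}\right) = -25257 - \frac{1876}{9} = - \frac{229189}{9}$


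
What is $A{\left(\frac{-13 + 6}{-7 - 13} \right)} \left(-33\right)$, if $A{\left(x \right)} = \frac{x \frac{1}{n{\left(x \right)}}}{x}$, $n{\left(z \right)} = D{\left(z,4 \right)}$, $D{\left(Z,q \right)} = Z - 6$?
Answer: $\frac{660}{113} \approx 5.8407$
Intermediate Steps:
$D{\left(Z,q \right)} = -6 + Z$ ($D{\left(Z,q \right)} = Z - 6 = -6 + Z$)
$n{\left(z \right)} = -6 + z$
$A{\left(x \right)} = \frac{1}{-6 + x}$ ($A{\left(x \right)} = \frac{x \frac{1}{-6 + x}}{x} = \frac{1}{-6 + x}$)
$A{\left(\frac{-13 + 6}{-7 - 13} \right)} \left(-33\right) = \frac{1}{-6 + \frac{-13 + 6}{-7 - 13}} \left(-33\right) = \frac{1}{-6 - \frac{7}{-20}} \left(-33\right) = \frac{1}{-6 - - \frac{7}{20}} \left(-33\right) = \frac{1}{-6 + \frac{7}{20}} \left(-33\right) = \frac{1}{- \frac{113}{20}} \left(-33\right) = \left(- \frac{20}{113}\right) \left(-33\right) = \frac{660}{113}$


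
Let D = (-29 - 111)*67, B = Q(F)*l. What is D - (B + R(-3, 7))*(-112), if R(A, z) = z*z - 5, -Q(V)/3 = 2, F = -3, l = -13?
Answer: 4284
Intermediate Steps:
Q(V) = -6 (Q(V) = -3*2 = -6)
R(A, z) = -5 + z² (R(A, z) = z² - 5 = -5 + z²)
B = 78 (B = -6*(-13) = 78)
D = -9380 (D = -140*67 = -9380)
D - (B + R(-3, 7))*(-112) = -9380 - (78 + (-5 + 7²))*(-112) = -9380 - (78 + (-5 + 49))*(-112) = -9380 - (78 + 44)*(-112) = -9380 - 122*(-112) = -9380 - 1*(-13664) = -9380 + 13664 = 4284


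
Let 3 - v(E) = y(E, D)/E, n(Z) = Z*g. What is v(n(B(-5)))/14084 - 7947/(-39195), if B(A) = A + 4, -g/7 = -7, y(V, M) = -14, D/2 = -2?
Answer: 87135949/429350740 ≈ 0.20295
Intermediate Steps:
D = -4 (D = 2*(-2) = -4)
g = 49 (g = -7*(-7) = 49)
B(A) = 4 + A
n(Z) = 49*Z (n(Z) = Z*49 = 49*Z)
v(E) = 3 + 14/E (v(E) = 3 - (-14)/E = 3 + 14/E)
v(n(B(-5)))/14084 - 7947/(-39195) = (3 + 14/((49*(4 - 5))))/14084 - 7947/(-39195) = (3 + 14/((49*(-1))))*(1/14084) - 7947*(-1/39195) = (3 + 14/(-49))*(1/14084) + 883/4355 = (3 + 14*(-1/49))*(1/14084) + 883/4355 = (3 - 2/7)*(1/14084) + 883/4355 = (19/7)*(1/14084) + 883/4355 = 19/98588 + 883/4355 = 87135949/429350740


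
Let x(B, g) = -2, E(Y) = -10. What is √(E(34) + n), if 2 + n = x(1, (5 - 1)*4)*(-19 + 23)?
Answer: 2*I*√5 ≈ 4.4721*I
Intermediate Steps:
n = -10 (n = -2 - 2*(-19 + 23) = -2 - 2*4 = -2 - 8 = -10)
√(E(34) + n) = √(-10 - 10) = √(-20) = 2*I*√5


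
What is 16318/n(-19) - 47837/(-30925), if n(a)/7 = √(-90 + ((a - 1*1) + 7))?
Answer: 47837/30925 - 16318*I*√103/721 ≈ 1.5469 - 229.69*I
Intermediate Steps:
n(a) = 7*√(-84 + a) (n(a) = 7*√(-90 + ((a - 1*1) + 7)) = 7*√(-90 + ((a - 1) + 7)) = 7*√(-90 + ((-1 + a) + 7)) = 7*√(-90 + (6 + a)) = 7*√(-84 + a))
16318/n(-19) - 47837/(-30925) = 16318/((7*√(-84 - 19))) - 47837/(-30925) = 16318/((7*√(-103))) - 47837*(-1/30925) = 16318/((7*(I*√103))) + 47837/30925 = 16318/((7*I*√103)) + 47837/30925 = 16318*(-I*√103/721) + 47837/30925 = -16318*I*√103/721 + 47837/30925 = 47837/30925 - 16318*I*√103/721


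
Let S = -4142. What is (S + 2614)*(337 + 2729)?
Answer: -4684848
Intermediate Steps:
(S + 2614)*(337 + 2729) = (-4142 + 2614)*(337 + 2729) = -1528*3066 = -4684848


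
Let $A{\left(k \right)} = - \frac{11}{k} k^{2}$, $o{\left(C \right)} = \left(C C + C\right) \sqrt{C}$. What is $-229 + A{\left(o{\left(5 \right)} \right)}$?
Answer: $-229 - 330 \sqrt{5} \approx -966.9$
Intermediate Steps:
$o{\left(C \right)} = \sqrt{C} \left(C + C^{2}\right)$ ($o{\left(C \right)} = \left(C^{2} + C\right) \sqrt{C} = \left(C + C^{2}\right) \sqrt{C} = \sqrt{C} \left(C + C^{2}\right)$)
$A{\left(k \right)} = - 11 k$
$-229 + A{\left(o{\left(5 \right)} \right)} = -229 - 11 \cdot 5^{\frac{3}{2}} \left(1 + 5\right) = -229 - 11 \cdot 5 \sqrt{5} \cdot 6 = -229 - 11 \cdot 30 \sqrt{5} = -229 - 330 \sqrt{5}$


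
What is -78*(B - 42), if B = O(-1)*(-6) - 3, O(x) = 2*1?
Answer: 4446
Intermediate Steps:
O(x) = 2
B = -15 (B = 2*(-6) - 3 = -12 - 3 = -15)
-78*(B - 42) = -78*(-15 - 42) = -78*(-57) = 4446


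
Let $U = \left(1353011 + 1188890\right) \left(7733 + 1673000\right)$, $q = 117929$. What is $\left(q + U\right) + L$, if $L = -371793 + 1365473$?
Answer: $4272258005042$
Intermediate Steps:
$L = 993680$
$U = 4272256893433$ ($U = 2541901 \cdot 1680733 = 4272256893433$)
$\left(q + U\right) + L = \left(117929 + 4272256893433\right) + 993680 = 4272257011362 + 993680 = 4272258005042$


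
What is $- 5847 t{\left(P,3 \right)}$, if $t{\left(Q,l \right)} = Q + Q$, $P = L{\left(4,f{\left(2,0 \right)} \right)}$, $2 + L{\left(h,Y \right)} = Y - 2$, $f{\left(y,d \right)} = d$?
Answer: $46776$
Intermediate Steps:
$L{\left(h,Y \right)} = -4 + Y$ ($L{\left(h,Y \right)} = -2 + \left(Y - 2\right) = -2 + \left(-2 + Y\right) = -4 + Y$)
$P = -4$ ($P = -4 + 0 = -4$)
$t{\left(Q,l \right)} = 2 Q$
$- 5847 t{\left(P,3 \right)} = - 5847 \cdot 2 \left(-4\right) = \left(-5847\right) \left(-8\right) = 46776$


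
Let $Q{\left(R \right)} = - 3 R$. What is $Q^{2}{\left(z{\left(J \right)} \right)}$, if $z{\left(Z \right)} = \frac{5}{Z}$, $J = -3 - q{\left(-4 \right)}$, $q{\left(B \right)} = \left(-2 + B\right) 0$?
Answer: $25$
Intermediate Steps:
$q{\left(B \right)} = 0$
$J = -3$ ($J = -3 - 0 = -3 + 0 = -3$)
$Q^{2}{\left(z{\left(J \right)} \right)} = \left(- 3 \frac{5}{-3}\right)^{2} = \left(- 3 \cdot 5 \left(- \frac{1}{3}\right)\right)^{2} = \left(\left(-3\right) \left(- \frac{5}{3}\right)\right)^{2} = 5^{2} = 25$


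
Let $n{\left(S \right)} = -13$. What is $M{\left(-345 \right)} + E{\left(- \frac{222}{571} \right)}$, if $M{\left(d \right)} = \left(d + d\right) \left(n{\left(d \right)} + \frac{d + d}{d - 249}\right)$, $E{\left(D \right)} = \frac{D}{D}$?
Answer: $\frac{269593}{33} \approx 8169.5$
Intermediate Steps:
$E{\left(D \right)} = 1$
$M{\left(d \right)} = 2 d \left(-13 + \frac{2 d}{-249 + d}\right)$ ($M{\left(d \right)} = \left(d + d\right) \left(-13 + \frac{d + d}{d - 249}\right) = 2 d \left(-13 + \frac{2 d}{-249 + d}\right)$)
$M{\left(-345 \right)} + E{\left(- \frac{222}{571} \right)} = 2 \left(-345\right) \frac{1}{-249 - 345} \left(3237 - -3795\right) + 1 = 2 \left(-345\right) \frac{1}{-594} \left(3237 + 3795\right) + 1 = 2 \left(-345\right) \left(- \frac{1}{594}\right) 7032 + 1 = \frac{269560}{33} + 1 = \frac{269593}{33}$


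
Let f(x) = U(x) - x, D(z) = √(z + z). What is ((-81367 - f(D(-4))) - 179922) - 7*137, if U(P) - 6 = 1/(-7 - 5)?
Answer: -3147047/12 + 2*I*√2 ≈ -2.6225e+5 + 2.8284*I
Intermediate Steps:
U(P) = 71/12 (U(P) = 6 + 1/(-7 - 5) = 6 + 1/(-12) = 6 - 1/12 = 71/12)
D(z) = √2*√z (D(z) = √(2*z) = √2*√z)
f(x) = 71/12 - x
((-81367 - f(D(-4))) - 179922) - 7*137 = ((-81367 - (71/12 - √2*√(-4))) - 179922) - 7*137 = ((-81367 - (71/12 - √2*2*I)) - 179922) - 959 = ((-81367 - (71/12 - 2*I*√2)) - 179922) - 959 = ((-81367 + (-71/12 + 2*I*√2)) - 179922) - 959 = ((-976475/12 + 2*I*√2) - 179922) - 959 = (-3135539/12 + 2*I*√2) - 959 = -3147047/12 + 2*I*√2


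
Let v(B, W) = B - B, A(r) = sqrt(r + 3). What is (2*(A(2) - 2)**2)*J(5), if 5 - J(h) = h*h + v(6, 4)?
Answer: -360 + 160*sqrt(5) ≈ -2.2291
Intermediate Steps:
A(r) = sqrt(3 + r)
v(B, W) = 0
J(h) = 5 - h**2 (J(h) = 5 - (h*h + 0) = 5 - (h**2 + 0) = 5 - h**2)
(2*(A(2) - 2)**2)*J(5) = (2*(sqrt(3 + 2) - 2)**2)*(5 - 1*5**2) = (2*(sqrt(5) - 2)**2)*(5 - 1*25) = (2*(-2 + sqrt(5))**2)*(5 - 25) = (2*(-2 + sqrt(5))**2)*(-20) = -40*(-2 + sqrt(5))**2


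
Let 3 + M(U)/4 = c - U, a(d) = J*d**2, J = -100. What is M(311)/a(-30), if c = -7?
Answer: 107/7500 ≈ 0.014267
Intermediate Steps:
a(d) = -100*d**2
M(U) = -40 - 4*U (M(U) = -12 + 4*(-7 - U) = -12 + (-28 - 4*U) = -40 - 4*U)
M(311)/a(-30) = (-40 - 4*311)/((-100*(-30)**2)) = (-40 - 1244)/((-100*900)) = -1284/(-90000) = -1284*(-1/90000) = 107/7500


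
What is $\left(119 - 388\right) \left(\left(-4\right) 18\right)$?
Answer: $19368$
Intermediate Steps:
$\left(119 - 388\right) \left(\left(-4\right) 18\right) = \left(-269\right) \left(-72\right) = 19368$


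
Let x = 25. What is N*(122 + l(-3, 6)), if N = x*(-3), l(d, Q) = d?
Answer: -8925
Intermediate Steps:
N = -75 (N = 25*(-3) = -75)
N*(122 + l(-3, 6)) = -75*(122 - 3) = -75*119 = -8925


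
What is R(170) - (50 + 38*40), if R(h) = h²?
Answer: 27330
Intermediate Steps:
R(170) - (50 + 38*40) = 170² - (50 + 38*40) = 28900 - (50 + 1520) = 28900 - 1*1570 = 28900 - 1570 = 27330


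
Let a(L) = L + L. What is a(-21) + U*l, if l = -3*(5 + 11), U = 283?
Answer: -13626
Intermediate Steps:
a(L) = 2*L
l = -48 (l = -3*16 = -48)
a(-21) + U*l = 2*(-21) + 283*(-48) = -42 - 13584 = -13626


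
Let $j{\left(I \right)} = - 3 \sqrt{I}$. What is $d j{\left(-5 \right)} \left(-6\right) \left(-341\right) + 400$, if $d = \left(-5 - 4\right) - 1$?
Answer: $400 + 61380 i \sqrt{5} \approx 400.0 + 1.3725 \cdot 10^{5} i$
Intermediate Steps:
$d = -10$ ($d = \left(-5 - 4\right) - 1 = -9 - 1 = -10$)
$d j{\left(-5 \right)} \left(-6\right) \left(-341\right) + 400 = - 10 \left(- 3 \sqrt{-5}\right) \left(-6\right) \left(-341\right) + 400 = - 10 \left(- 3 i \sqrt{5}\right) \left(-6\right) \left(-341\right) + 400 = 30 i \sqrt{5} \left(-6\right) \left(-341\right) + 400 = - 180 i \sqrt{5} \left(-341\right) + 400 = 61380 i \sqrt{5} + 400 = 400 + 61380 i \sqrt{5}$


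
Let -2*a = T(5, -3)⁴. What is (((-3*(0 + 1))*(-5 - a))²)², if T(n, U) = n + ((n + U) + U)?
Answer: 18539817921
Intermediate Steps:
T(n, U) = 2*U + 2*n (T(n, U) = n + ((U + n) + U) = n + (n + 2*U) = 2*U + 2*n)
a = -128 (a = -(2*(-3) + 2*5)⁴/2 = -(-6 + 10)⁴/2 = -½*4⁴ = -½*256 = -128)
(((-3*(0 + 1))*(-5 - a))²)² = (((-3*(0 + 1))*(-5 - 1*(-128)))²)² = (((-3*1)*(-5 + 128))²)² = ((-3*123)²)² = ((-369)²)² = 136161² = 18539817921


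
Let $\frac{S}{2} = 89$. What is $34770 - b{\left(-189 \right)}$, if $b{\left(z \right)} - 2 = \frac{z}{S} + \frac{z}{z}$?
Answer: $\frac{6188715}{178} \approx 34768.0$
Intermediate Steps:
$S = 178$ ($S = 2 \cdot 89 = 178$)
$b{\left(z \right)} = 3 + \frac{z}{178}$ ($b{\left(z \right)} = 2 + \left(\frac{z}{178} + \frac{z}{z}\right) = 2 + \left(z \frac{1}{178} + 1\right) = 2 + \left(\frac{z}{178} + 1\right) = 2 + \left(1 + \frac{z}{178}\right) = 3 + \frac{z}{178}$)
$34770 - b{\left(-189 \right)} = 34770 - \left(3 + \frac{1}{178} \left(-189\right)\right) = 34770 - \left(3 - \frac{189}{178}\right) = 34770 - \frac{345}{178} = \frac{6188715}{178}$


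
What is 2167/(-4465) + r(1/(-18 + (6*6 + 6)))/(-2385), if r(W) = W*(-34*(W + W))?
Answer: -29766343/61338384 ≈ -0.48528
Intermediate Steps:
r(W) = -68*W² (r(W) = W*(-68*W) = -68*W²)
2167/(-4465) + r(1/(-18 + (6*6 + 6)))/(-2385) = 2167/(-4465) - 68/(-18 + (6*6 + 6))²/(-2385) = 2167*(-1/4465) - 68/(-18 + (36 + 6))²*(-1/2385) = -2167/4465 - 68/(-18 + 42)²*(-1/2385) = -2167/4465 - 68*(1/24)²*(-1/2385) = -2167/4465 - 68*1/576*(-1/2385) = -2167/4465 - 17/144*(-1/2385) = -2167/4465 + 17/343440 = -29766343/61338384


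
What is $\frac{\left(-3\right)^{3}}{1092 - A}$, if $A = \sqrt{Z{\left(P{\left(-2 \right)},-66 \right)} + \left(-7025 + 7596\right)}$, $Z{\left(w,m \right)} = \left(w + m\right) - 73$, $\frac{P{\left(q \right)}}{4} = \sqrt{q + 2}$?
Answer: $- \frac{819}{33112} - \frac{9 \sqrt{3}}{33112} \approx -0.025205$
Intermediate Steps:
$P{\left(q \right)} = 4 \sqrt{2 + q}$ ($P{\left(q \right)} = 4 \sqrt{q + 2} = 4 \sqrt{2 + q}$)
$Z{\left(w,m \right)} = -73 + m + w$ ($Z{\left(w,m \right)} = \left(m + w\right) - 73 = -73 + m + w$)
$A = 12 \sqrt{3}$ ($A = \sqrt{\left(-73 - 66 + 4 \sqrt{2 - 2}\right) + \left(-7025 + 7596\right)} = \sqrt{\left(-73 - 66 + 4 \sqrt{0}\right) + 571} = \sqrt{\left(-73 - 66 + 4 \cdot 0\right) + 571} = \sqrt{\left(-73 - 66 + 0\right) + 571} = \sqrt{-139 + 571} = \sqrt{432} = 12 \sqrt{3} \approx 20.785$)
$\frac{\left(-3\right)^{3}}{1092 - A} = \frac{\left(-3\right)^{3}}{1092 - 12 \sqrt{3}} = - \frac{27}{1092 - 12 \sqrt{3}}$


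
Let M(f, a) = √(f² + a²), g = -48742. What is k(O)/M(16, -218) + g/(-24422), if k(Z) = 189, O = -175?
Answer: 24371/12211 + 189*√11945/23890 ≈ 2.8605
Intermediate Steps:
M(f, a) = √(a² + f²)
k(O)/M(16, -218) + g/(-24422) = 189/(√((-218)² + 16²)) - 48742/(-24422) = 189/(√(47524 + 256)) - 48742*(-1/24422) = 189/(√47780) + 24371/12211 = 189/((2*√11945)) + 24371/12211 = 189*(√11945/23890) + 24371/12211 = 189*√11945/23890 + 24371/12211 = 24371/12211 + 189*√11945/23890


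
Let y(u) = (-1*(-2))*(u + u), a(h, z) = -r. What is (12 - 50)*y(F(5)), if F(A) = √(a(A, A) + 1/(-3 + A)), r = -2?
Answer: -76*√10 ≈ -240.33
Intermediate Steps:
a(h, z) = 2 (a(h, z) = -1*(-2) = 2)
F(A) = √(2 + 1/(-3 + A))
y(u) = 4*u (y(u) = 2*(2*u) = 4*u)
(12 - 50)*y(F(5)) = (12 - 50)*(4*√((-5 + 2*5)/(-3 + 5))) = -152*√((-5 + 10)/2) = -152*√((½)*5) = -152*√(5/2) = -152*√10/2 = -76*√10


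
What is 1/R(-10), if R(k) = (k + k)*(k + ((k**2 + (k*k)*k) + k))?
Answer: 1/18400 ≈ 5.4348e-5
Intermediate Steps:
R(k) = 2*k*(k**2 + k**3 + 2*k) (R(k) = (2*k)*(k + ((k**2 + k**2*k) + k)) = (2*k)*(k + ((k**2 + k**3) + k)) = (2*k)*(k + (k + k**2 + k**3)) = (2*k)*(k**2 + k**3 + 2*k) = 2*k*(k**2 + k**3 + 2*k))
1/R(-10) = 1/(2*(-10)**2*(2 - 10 + (-10)**2)) = 1/(2*100*(2 - 10 + 100)) = 1/(2*100*92) = 1/18400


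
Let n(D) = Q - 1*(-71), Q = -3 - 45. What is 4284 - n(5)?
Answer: 4261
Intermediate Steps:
Q = -48
n(D) = 23 (n(D) = -48 - 1*(-71) = -48 + 71 = 23)
4284 - n(5) = 4284 - 1*23 = 4284 - 23 = 4261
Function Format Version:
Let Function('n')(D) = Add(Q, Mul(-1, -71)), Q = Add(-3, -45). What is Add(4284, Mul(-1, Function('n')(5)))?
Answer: 4261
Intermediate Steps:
Q = -48
Function('n')(D) = 23 (Function('n')(D) = Add(-48, Mul(-1, -71)) = Add(-48, 71) = 23)
Add(4284, Mul(-1, Function('n')(5))) = Add(4284, Mul(-1, 23)) = Add(4284, -23) = 4261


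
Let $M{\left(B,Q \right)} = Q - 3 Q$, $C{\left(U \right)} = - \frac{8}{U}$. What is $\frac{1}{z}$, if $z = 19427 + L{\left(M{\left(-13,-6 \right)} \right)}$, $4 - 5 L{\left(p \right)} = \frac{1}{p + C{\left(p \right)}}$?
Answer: $\frac{170}{3302723} \approx 5.1473 \cdot 10^{-5}$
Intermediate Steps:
$M{\left(B,Q \right)} = - 2 Q$
$L{\left(p \right)} = \frac{4}{5} - \frac{1}{5 \left(p - \frac{8}{p}\right)}$
$z = \frac{3302723}{170}$ ($z = 19427 + \frac{-32 + \left(-2\right) \left(-6\right) \left(-1 + 4 \left(\left(-2\right) \left(-6\right)\right)\right)}{5 \left(-8 + \left(\left(-2\right) \left(-6\right)\right)^{2}\right)} = 19427 + \frac{-32 + 12 \left(-1 + 4 \cdot 12\right)}{5 \left(-8 + 12^{2}\right)} = 19427 + \frac{-32 + 12 \left(-1 + 48\right)}{5 \left(-8 + 144\right)} = 19427 + \frac{-32 + 12 \cdot 47}{5 \cdot 136} = 19427 + \frac{1}{5} \cdot \frac{1}{136} \left(-32 + 564\right) = 19427 + \frac{1}{5} \cdot \frac{1}{136} \cdot 532 = 19427 + \frac{133}{170} = \frac{3302723}{170} \approx 19428.0$)
$\frac{1}{z} = \frac{1}{\frac{3302723}{170}} = \frac{170}{3302723}$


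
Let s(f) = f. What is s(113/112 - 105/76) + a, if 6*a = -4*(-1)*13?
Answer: 52949/6384 ≈ 8.2940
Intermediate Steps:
a = 26/3 (a = (-4*(-1)*13)/6 = (4*13)/6 = (1/6)*52 = 26/3 ≈ 8.6667)
s(113/112 - 105/76) + a = (113/112 - 105/76) + 26/3 = -793/2128 + 26/3 = 52949/6384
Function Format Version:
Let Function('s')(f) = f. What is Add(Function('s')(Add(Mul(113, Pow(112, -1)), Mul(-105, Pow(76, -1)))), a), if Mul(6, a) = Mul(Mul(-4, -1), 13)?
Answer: Rational(52949, 6384) ≈ 8.2940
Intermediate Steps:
a = Rational(26, 3) (a = Mul(Rational(1, 6), Mul(Mul(-4, -1), 13)) = Mul(Rational(1, 6), Mul(4, 13)) = Mul(Rational(1, 6), 52) = Rational(26, 3) ≈ 8.6667)
Add(Function('s')(Add(Mul(113, Pow(112, -1)), Mul(-105, Pow(76, -1)))), a) = Add(Add(Mul(113, Pow(112, -1)), Mul(-105, Pow(76, -1))), Rational(26, 3)) = Add(Add(Mul(113, Rational(1, 112)), Mul(-105, Rational(1, 76))), Rational(26, 3)) = Add(Add(Rational(113, 112), Rational(-105, 76)), Rational(26, 3)) = Add(Rational(-793, 2128), Rational(26, 3)) = Rational(52949, 6384)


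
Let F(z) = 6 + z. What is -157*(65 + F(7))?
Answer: -12246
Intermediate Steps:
-157*(65 + F(7)) = -157*(65 + (6 + 7)) = -157*(65 + 13) = -157*78 = -12246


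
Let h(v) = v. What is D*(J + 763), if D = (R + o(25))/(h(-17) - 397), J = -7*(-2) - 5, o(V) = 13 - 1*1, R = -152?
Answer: 54040/207 ≈ 261.06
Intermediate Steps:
o(V) = 12 (o(V) = 13 - 1 = 12)
J = 9 (J = 14 - 5 = 9)
D = 70/207 (D = (-152 + 12)/(-17 - 397) = -140/(-414) = -140*(-1/414) = 70/207 ≈ 0.33816)
D*(J + 763) = 70*(9 + 763)/207 = (70/207)*772 = 54040/207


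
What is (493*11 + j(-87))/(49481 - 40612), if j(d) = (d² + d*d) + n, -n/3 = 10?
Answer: 419/181 ≈ 2.3149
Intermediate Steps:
n = -30 (n = -3*10 = -30)
j(d) = -30 + 2*d² (j(d) = (d² + d*d) - 30 = (d² + d²) - 30 = 2*d² - 30 = -30 + 2*d²)
(493*11 + j(-87))/(49481 - 40612) = (493*11 + (-30 + 2*(-87)²))/(49481 - 40612) = (5423 + (-30 + 2*7569))/8869 = (5423 + (-30 + 15138))*(1/8869) = (5423 + 15108)*(1/8869) = 20531*(1/8869) = 419/181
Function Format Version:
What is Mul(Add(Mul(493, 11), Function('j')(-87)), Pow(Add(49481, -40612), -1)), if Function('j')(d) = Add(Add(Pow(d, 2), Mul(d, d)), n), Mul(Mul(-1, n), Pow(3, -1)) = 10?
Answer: Rational(419, 181) ≈ 2.3149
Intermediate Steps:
n = -30 (n = Mul(-3, 10) = -30)
Function('j')(d) = Add(-30, Mul(2, Pow(d, 2))) (Function('j')(d) = Add(Add(Pow(d, 2), Mul(d, d)), -30) = Add(Add(Pow(d, 2), Pow(d, 2)), -30) = Add(Mul(2, Pow(d, 2)), -30) = Add(-30, Mul(2, Pow(d, 2))))
Mul(Add(Mul(493, 11), Function('j')(-87)), Pow(Add(49481, -40612), -1)) = Mul(Add(Mul(493, 11), Add(-30, Mul(2, Pow(-87, 2)))), Pow(Add(49481, -40612), -1)) = Mul(Add(5423, Add(-30, Mul(2, 7569))), Pow(8869, -1)) = Mul(Add(5423, Add(-30, 15138)), Rational(1, 8869)) = Mul(Add(5423, 15108), Rational(1, 8869)) = Mul(20531, Rational(1, 8869)) = Rational(419, 181)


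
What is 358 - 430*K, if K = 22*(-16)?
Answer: 151718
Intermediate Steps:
K = -352
358 - 430*K = 358 - 430*(-352) = 358 + 151360 = 151718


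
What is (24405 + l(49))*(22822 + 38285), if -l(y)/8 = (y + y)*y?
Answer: -856170177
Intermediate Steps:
l(y) = -16*y² (l(y) = -8*(y + y)*y = -8*2*y*y = -16*y²)
(24405 + l(49))*(22822 + 38285) = (24405 - 16*49²)*(22822 + 38285) = (24405 - 16*2401)*61107 = (24405 - 38416)*61107 = -14011*61107 = -856170177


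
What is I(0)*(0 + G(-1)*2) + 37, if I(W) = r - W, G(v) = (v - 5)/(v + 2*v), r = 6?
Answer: 61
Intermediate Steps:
G(v) = (-5 + v)/(3*v) (G(v) = (-5 + v)/((3*v)) = (-5 + v)*(1/(3*v)) = (-5 + v)/(3*v))
I(W) = 6 - W
I(0)*(0 + G(-1)*2) + 37 = (6 - 1*0)*(0 + ((⅓)*(-5 - 1)/(-1))*2) + 37 = (6 + 0)*(0 + ((⅓)*(-1)*(-6))*2) + 37 = 6*(0 + 2*2) + 37 = 6*(0 + 4) + 37 = 6*4 + 37 = 24 + 37 = 61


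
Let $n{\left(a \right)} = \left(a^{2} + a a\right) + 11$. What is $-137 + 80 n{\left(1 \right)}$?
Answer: $903$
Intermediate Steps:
$n{\left(a \right)} = 11 + 2 a^{2}$ ($n{\left(a \right)} = \left(a^{2} + a^{2}\right) + 11 = 2 a^{2} + 11 = 11 + 2 a^{2}$)
$-137 + 80 n{\left(1 \right)} = -137 + 80 \left(11 + 2 \cdot 1^{2}\right) = -137 + 80 \left(11 + 2 \cdot 1\right) = -137 + 80 \left(11 + 2\right) = -137 + 80 \cdot 13 = -137 + 1040 = 903$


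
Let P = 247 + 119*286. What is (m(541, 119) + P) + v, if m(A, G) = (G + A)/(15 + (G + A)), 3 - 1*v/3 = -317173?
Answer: 44361449/45 ≈ 9.8581e+5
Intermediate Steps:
v = 951528 (v = 9 - 3*(-317173) = 9 + 951519 = 951528)
P = 34281 (P = 247 + 34034 = 34281)
m(A, G) = (A + G)/(15 + A + G) (m(A, G) = (A + G)/(15 + (A + G)) = (A + G)/(15 + A + G))
(m(541, 119) + P) + v = ((541 + 119)/(15 + 541 + 119) + 34281) + 951528 = (660/675 + 34281) + 951528 = ((1/675)*660 + 34281) + 951528 = (44/45 + 34281) + 951528 = 1542689/45 + 951528 = 44361449/45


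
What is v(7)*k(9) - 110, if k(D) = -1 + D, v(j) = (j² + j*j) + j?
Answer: 730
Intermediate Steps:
v(j) = j + 2*j² (v(j) = (j² + j²) + j = 2*j² + j = j + 2*j²)
v(7)*k(9) - 110 = (7*(1 + 2*7))*(-1 + 9) - 110 = (7*(1 + 14))*8 - 110 = (7*15)*8 - 110 = 105*8 - 110 = 840 - 110 = 730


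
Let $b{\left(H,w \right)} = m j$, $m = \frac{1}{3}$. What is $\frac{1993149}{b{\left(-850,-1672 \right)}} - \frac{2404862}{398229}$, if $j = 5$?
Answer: $\frac{2381177175053}{1991145} \approx 1.1959 \cdot 10^{6}$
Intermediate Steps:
$m = \frac{1}{3} \approx 0.33333$
$b{\left(H,w \right)} = \frac{5}{3}$ ($b{\left(H,w \right)} = \frac{1}{3} \cdot 5 = \frac{5}{3}$)
$\frac{1993149}{b{\left(-850,-1672 \right)}} - \frac{2404862}{398229} = \frac{1993149}{\frac{5}{3}} - \frac{2404862}{398229} = 1993149 \cdot \frac{3}{5} - \frac{2404862}{398229} = \frac{5979447}{5} - \frac{2404862}{398229} = \frac{2381177175053}{1991145}$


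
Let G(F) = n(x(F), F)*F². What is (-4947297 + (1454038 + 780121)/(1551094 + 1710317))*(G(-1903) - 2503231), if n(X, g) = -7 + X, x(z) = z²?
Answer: -211605857514995038855432796/3261411 ≈ -6.4882e+19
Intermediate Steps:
G(F) = F²*(-7 + F²) (G(F) = (-7 + F²)*F² = F²*(-7 + F²))
(-4947297 + (1454038 + 780121)/(1551094 + 1710317))*(G(-1903) - 2503231) = (-4947297 + (1454038 + 780121)/(1551094 + 1710317))*((-1903)²*(-7 + (-1903)²) - 2503231) = (-4947297 + 2234159/3261411)*(3621409*(-7 + 3621409) - 2503231) = (-4947297 + 2234159*(1/3261411))*(3621409*3621402 - 2503231) = (-4947297 + 2234159/3261411)*(13114577795418 - 2503231) = -16135166621908/3261411*13114575292187 = -211605857514995038855432796/3261411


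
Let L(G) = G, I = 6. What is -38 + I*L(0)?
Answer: -38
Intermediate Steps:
-38 + I*L(0) = -38 + 6*0 = -38 + 0 = -38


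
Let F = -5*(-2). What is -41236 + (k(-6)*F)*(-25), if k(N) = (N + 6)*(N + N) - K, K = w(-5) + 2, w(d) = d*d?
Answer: -34486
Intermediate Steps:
F = 10
w(d) = d**2
K = 27 (K = (-5)**2 + 2 = 25 + 2 = 27)
k(N) = -27 + 2*N*(6 + N) (k(N) = (N + 6)*(N + N) - 1*27 = (6 + N)*(2*N) - 27 = 2*N*(6 + N) - 27 = -27 + 2*N*(6 + N))
-41236 + (k(-6)*F)*(-25) = -41236 + ((-27 + 2*(-6)**2 + 12*(-6))*10)*(-25) = -41236 + ((-27 + 2*36 - 72)*10)*(-25) = -41236 + ((-27 + 72 - 72)*10)*(-25) = -41236 - 27*10*(-25) = -41236 - 270*(-25) = -41236 + 6750 = -34486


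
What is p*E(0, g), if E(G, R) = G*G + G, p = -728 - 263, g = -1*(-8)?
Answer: 0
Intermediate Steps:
g = 8
p = -991
E(G, R) = G + G² (E(G, R) = G² + G = G + G²)
p*E(0, g) = -0*(1 + 0) = -0 = -991*0 = 0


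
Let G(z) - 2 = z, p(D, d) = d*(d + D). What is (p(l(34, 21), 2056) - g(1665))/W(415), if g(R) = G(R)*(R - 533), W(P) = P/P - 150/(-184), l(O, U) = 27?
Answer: 220395568/167 ≈ 1.3197e+6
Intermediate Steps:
p(D, d) = d*(D + d)
G(z) = 2 + z
W(P) = 167/92 (W(P) = 1 - 150*(-1/184) = 1 + 75/92 = 167/92)
g(R) = (-533 + R)*(2 + R) (g(R) = (2 + R)*(R - 533) = (2 + R)*(-533 + R) = (-533 + R)*(2 + R))
(p(l(34, 21), 2056) - g(1665))/W(415) = (2056*(27 + 2056) - (-533 + 1665)*(2 + 1665))/(167/92) = (2056*2083 - 1132*1667)*(92/167) = (4282648 - 1*1887044)*(92/167) = (4282648 - 1887044)*(92/167) = 2395604*(92/167) = 220395568/167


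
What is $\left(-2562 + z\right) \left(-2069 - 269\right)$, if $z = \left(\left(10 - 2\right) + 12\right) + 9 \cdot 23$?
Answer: $5459230$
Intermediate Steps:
$z = 227$ ($z = \left(8 + 12\right) + 207 = 20 + 207 = 227$)
$\left(-2562 + z\right) \left(-2069 - 269\right) = \left(-2562 + 227\right) \left(-2069 - 269\right) = \left(-2335\right) \left(-2338\right) = 5459230$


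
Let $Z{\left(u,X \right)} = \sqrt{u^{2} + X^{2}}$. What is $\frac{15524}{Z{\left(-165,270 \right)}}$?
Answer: $\frac{15524 \sqrt{445}}{6675} \approx 49.061$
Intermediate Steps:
$Z{\left(u,X \right)} = \sqrt{X^{2} + u^{2}}$
$\frac{15524}{Z{\left(-165,270 \right)}} = \frac{15524}{\sqrt{270^{2} + \left(-165\right)^{2}}} = \frac{15524}{\sqrt{72900 + 27225}} = \frac{15524}{\sqrt{100125}} = \frac{15524}{15 \sqrt{445}} = 15524 \frac{\sqrt{445}}{6675} = \frac{15524 \sqrt{445}}{6675}$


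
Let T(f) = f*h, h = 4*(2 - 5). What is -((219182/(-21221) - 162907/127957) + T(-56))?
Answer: -1793229413363/2715375497 ≈ -660.40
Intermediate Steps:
h = -12 (h = 4*(-3) = -12)
T(f) = -12*f (T(f) = f*(-12) = -12*f)
-((219182/(-21221) - 162907/127957) + T(-56)) = -((219182/(-21221) - 162907/127957) - 12*(-56)) = -((219182*(-1/21221) - 162907*1/127957) + 672) = -((-219182/21221 - 162907/127957) + 672) = -(-31502920621/2715375497 + 672) = -1*1793229413363/2715375497 = -1793229413363/2715375497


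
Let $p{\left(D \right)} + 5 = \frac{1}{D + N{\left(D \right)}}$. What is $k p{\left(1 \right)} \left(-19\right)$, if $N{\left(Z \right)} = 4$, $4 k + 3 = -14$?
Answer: $- \frac{1938}{5} \approx -387.6$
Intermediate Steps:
$k = - \frac{17}{4}$ ($k = - \frac{3}{4} + \frac{1}{4} \left(-14\right) = - \frac{3}{4} - \frac{7}{2} = - \frac{17}{4} \approx -4.25$)
$p{\left(D \right)} = -5 + \frac{1}{4 + D}$ ($p{\left(D \right)} = -5 + \frac{1}{D + 4} = -5 + \frac{1}{4 + D}$)
$k p{\left(1 \right)} \left(-19\right) = - \frac{17 \frac{-19 - 5}{4 + 1}}{4} \left(-19\right) = - \frac{17 \frac{-19 - 5}{5}}{4} \left(-19\right) = - \frac{17 \cdot \frac{1}{5} \left(-24\right)}{4} \left(-19\right) = \left(- \frac{17}{4}\right) \left(- \frac{24}{5}\right) \left(-19\right) = \frac{102}{5} \left(-19\right) = - \frac{1938}{5}$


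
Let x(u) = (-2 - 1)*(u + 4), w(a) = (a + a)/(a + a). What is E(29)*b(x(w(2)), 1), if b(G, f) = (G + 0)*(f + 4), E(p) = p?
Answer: -2175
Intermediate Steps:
w(a) = 1 (w(a) = (2*a)/((2*a)) = (2*a)*(1/(2*a)) = 1)
x(u) = -12 - 3*u (x(u) = -3*(4 + u) = -12 - 3*u)
b(G, f) = G*(4 + f)
E(29)*b(x(w(2)), 1) = 29*((-12 - 3*1)*(4 + 1)) = 29*((-12 - 3)*5) = 29*(-15*5) = 29*(-75) = -2175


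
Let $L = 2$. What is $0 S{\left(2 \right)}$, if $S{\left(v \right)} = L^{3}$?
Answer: $0$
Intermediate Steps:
$S{\left(v \right)} = 8$ ($S{\left(v \right)} = 2^{3} = 8$)
$0 S{\left(2 \right)} = 0 \cdot 8 = 0$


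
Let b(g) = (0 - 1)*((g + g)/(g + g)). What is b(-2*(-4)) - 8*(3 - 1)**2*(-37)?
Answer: 1183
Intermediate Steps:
b(g) = -1 (b(g) = -2*g/(2*g) = -2*g*1/(2*g) = -1*1 = -1)
b(-2*(-4)) - 8*(3 - 1)**2*(-37) = -1 - 8*(3 - 1)**2*(-37) = -1 - 8*2**2*(-37) = -1 - 8*4*(-37) = -1 - 32*(-37) = -1 + 1184 = 1183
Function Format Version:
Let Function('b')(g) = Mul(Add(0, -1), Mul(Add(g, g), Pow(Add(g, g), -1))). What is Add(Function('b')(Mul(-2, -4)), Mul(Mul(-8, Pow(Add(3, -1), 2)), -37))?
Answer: 1183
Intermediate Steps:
Function('b')(g) = -1 (Function('b')(g) = Mul(-1, Mul(Mul(2, g), Pow(Mul(2, g), -1))) = Mul(-1, Mul(Mul(2, g), Mul(Rational(1, 2), Pow(g, -1)))) = Mul(-1, 1) = -1)
Add(Function('b')(Mul(-2, -4)), Mul(Mul(-8, Pow(Add(3, -1), 2)), -37)) = Add(-1, Mul(Mul(-8, Pow(Add(3, -1), 2)), -37)) = Add(-1, Mul(Mul(-8, Pow(2, 2)), -37)) = Add(-1, Mul(Mul(-8, 4), -37)) = Add(-1, Mul(-32, -37)) = Add(-1, 1184) = 1183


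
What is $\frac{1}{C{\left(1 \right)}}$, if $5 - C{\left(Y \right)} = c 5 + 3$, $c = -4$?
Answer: $\frac{1}{22} \approx 0.045455$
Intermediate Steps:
$C{\left(Y \right)} = 22$ ($C{\left(Y \right)} = 5 - \left(\left(-4\right) 5 + 3\right) = 5 - \left(-20 + 3\right) = 5 - -17 = 5 + 17 = 22$)
$\frac{1}{C{\left(1 \right)}} = \frac{1}{22}$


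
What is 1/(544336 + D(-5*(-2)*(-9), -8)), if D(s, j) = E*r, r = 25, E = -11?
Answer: 1/544061 ≈ 1.8380e-6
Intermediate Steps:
D(s, j) = -275 (D(s, j) = -11*25 = -275)
1/(544336 + D(-5*(-2)*(-9), -8)) = 1/(544336 - 275) = 1/544061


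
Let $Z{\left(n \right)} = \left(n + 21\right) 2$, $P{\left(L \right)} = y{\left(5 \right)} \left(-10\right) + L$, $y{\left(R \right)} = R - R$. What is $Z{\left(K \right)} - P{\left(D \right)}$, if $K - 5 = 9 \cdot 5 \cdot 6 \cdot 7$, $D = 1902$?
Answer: $1930$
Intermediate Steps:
$y{\left(R \right)} = 0$
$P{\left(L \right)} = L$ ($P{\left(L \right)} = 0 \left(-10\right) + L = 0 + L = L$)
$K = 1895$ ($K = 5 + 9 \cdot 5 \cdot 6 \cdot 7 = 5 + 9 \cdot 30 \cdot 7 = 5 + 270 \cdot 7 = 5 + 1890 = 1895$)
$Z{\left(n \right)} = 42 + 2 n$ ($Z{\left(n \right)} = \left(21 + n\right) 2 = 42 + 2 n$)
$Z{\left(K \right)} - P{\left(D \right)} = \left(42 + 2 \cdot 1895\right) - 1902 = \left(42 + 3790\right) - 1902 = 3832 - 1902 = 1930$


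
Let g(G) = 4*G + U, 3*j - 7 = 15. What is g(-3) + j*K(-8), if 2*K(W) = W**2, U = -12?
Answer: 632/3 ≈ 210.67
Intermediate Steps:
j = 22/3 (j = 7/3 + (1/3)*15 = 7/3 + 5 = 22/3 ≈ 7.3333)
K(W) = W**2/2
g(G) = -12 + 4*G (g(G) = 4*G - 12 = -12 + 4*G)
g(-3) + j*K(-8) = (-12 + 4*(-3)) + 22*((1/2)*(-8)**2)/3 = (-12 - 12) + 22*((1/2)*64)/3 = -24 + (22/3)*32 = -24 + 704/3 = 632/3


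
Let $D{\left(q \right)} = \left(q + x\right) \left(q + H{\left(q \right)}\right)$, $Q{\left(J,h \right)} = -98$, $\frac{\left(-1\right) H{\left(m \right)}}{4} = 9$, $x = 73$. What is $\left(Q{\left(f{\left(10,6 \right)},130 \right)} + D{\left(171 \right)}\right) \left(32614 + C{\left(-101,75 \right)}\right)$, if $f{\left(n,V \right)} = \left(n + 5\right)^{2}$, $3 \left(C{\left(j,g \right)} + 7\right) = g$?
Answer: $1071700144$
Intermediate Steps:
$C{\left(j,g \right)} = -7 + \frac{g}{3}$
$H{\left(m \right)} = -36$ ($H{\left(m \right)} = \left(-4\right) 9 = -36$)
$f{\left(n,V \right)} = \left(5 + n\right)^{2}$
$D{\left(q \right)} = \left(-36 + q\right) \left(73 + q\right)$ ($D{\left(q \right)} = \left(q + 73\right) \left(q - 36\right) = \left(73 + q\right) \left(-36 + q\right) = \left(-36 + q\right) \left(73 + q\right)$)
$\left(Q{\left(f{\left(10,6 \right)},130 \right)} + D{\left(171 \right)}\right) \left(32614 + C{\left(-101,75 \right)}\right) = \left(-98 + \left(-2628 + 171^{2} + 37 \cdot 171\right)\right) \left(32614 + \left(-7 + \frac{1}{3} \cdot 75\right)\right) = \left(-98 + \left(-2628 + 29241 + 6327\right)\right) \left(32614 + \left(-7 + 25\right)\right) = \left(-98 + 32940\right) \left(32614 + 18\right) = 32842 \cdot 32632 = 1071700144$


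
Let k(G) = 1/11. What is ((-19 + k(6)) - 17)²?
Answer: 156025/121 ≈ 1289.5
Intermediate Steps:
k(G) = 1/11
((-19 + k(6)) - 17)² = ((-19 + 1/11) - 17)² = (-208/11 - 17)² = (-395/11)² = 156025/121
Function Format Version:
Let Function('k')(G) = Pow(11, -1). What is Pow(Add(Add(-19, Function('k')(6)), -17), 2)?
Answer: Rational(156025, 121) ≈ 1289.5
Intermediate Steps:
Function('k')(G) = Rational(1, 11)
Pow(Add(Add(-19, Function('k')(6)), -17), 2) = Pow(Add(Add(-19, Rational(1, 11)), -17), 2) = Pow(Add(Rational(-208, 11), -17), 2) = Pow(Rational(-395, 11), 2) = Rational(156025, 121)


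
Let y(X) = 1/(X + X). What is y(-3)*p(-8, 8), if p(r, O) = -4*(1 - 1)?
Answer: 0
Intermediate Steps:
p(r, O) = 0 (p(r, O) = -4*0 = 0)
y(X) = 1/(2*X)
y(-3)*p(-8, 8) = ((½)/(-3))*0 = ((½)*(-⅓))*0 = -⅙*0 = 0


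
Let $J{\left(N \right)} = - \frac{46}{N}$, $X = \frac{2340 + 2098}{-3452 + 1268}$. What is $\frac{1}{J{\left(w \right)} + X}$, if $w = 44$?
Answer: $- \frac{1716}{5281} \approx -0.32494$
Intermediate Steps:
$X = - \frac{317}{156}$ ($X = \frac{4438}{-2184} = 4438 \left(- \frac{1}{2184}\right) = - \frac{317}{156} \approx -2.0321$)
$\frac{1}{J{\left(w \right)} + X} = \frac{1}{- \frac{46}{44} - \frac{317}{156}} = \frac{1}{\left(-46\right) \frac{1}{44} - \frac{317}{156}} = \frac{1}{- \frac{23}{22} - \frac{317}{156}} = \frac{1}{- \frac{5281}{1716}} = - \frac{1716}{5281}$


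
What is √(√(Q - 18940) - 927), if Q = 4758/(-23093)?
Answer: √(-494356723623 + 23093*I*√10100559008554)/23093 ≈ 2.2539 + 30.53*I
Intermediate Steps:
Q = -4758/23093 (Q = 4758*(-1/23093) = -4758/23093 ≈ -0.20604)
√(√(Q - 18940) - 927) = √(√(-4758/23093 - 18940) - 927) = √(√(-437386178/23093) - 927) = √(I*√10100559008554/23093 - 927) = √(-927 + I*√10100559008554/23093)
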